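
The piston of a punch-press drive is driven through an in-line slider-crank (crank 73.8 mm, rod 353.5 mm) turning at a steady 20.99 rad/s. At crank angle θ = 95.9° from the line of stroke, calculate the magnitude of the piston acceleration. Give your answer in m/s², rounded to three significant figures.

10.1

ω = 20.99 rad/s
x(θ) = r cosθ + √(L² − r² sin²θ); with ω constant, a = ω²·d²x/dθ².
d²x/dθ² = −r cosθ − r²(cos2θ)/√u − r⁴ sin²2θ/(4u^{3/2}),  u = L² − r² sin²θ = 0.119573 m².
Substituting r = 0.0738 m, L = 0.3535 m, θ = 95.9°: d²x/dθ² = +0.022996 m.
a = ω²·d²x/dθ² = (20.99)²·(+0.022996) = +10.132 m/s²;  |a| = 10.132 m/s².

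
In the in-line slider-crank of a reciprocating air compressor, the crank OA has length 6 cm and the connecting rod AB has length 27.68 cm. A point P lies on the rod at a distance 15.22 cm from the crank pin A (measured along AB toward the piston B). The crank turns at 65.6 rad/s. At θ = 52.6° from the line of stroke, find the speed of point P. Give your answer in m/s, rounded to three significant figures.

3.52

ω = 65.6 rad/s.  Crank-pin speed |V_A| = rω = 3.936 m/s, perpendicular to OA.
Rod angle: sinφ = −(r/L) sinθ ⇒ φ = -9.916°; ω_rod = −rω cosθ/√(L²−r²sin²θ) = -8.7676 rad/s.
V_P = V_A + ω_rod × AP, with AP = 0.1522 m along the rod.
Components: V_Px = −rω sinθ − a·ω_rod·sinφ = -3.3566 m/s;  V_Py = rω cosθ + a·ω_rod·cosφ = +1.0761 m/s.
|V_P| = √(V_Px² + V_Py²) = 3.5249 m/s.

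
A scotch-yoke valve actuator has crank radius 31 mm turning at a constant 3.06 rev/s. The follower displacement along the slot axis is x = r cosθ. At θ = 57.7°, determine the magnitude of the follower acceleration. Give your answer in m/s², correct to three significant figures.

6.12

ω = 19.23 rad/s (from 3.06 rev/s).
x = r cosθ ⇒ ẍ = −rω² cosθ (ω constant).
|a| = rω²|cosθ| = 0.031·(19.23)²·|cos 57.7°| = 6.1234 m/s².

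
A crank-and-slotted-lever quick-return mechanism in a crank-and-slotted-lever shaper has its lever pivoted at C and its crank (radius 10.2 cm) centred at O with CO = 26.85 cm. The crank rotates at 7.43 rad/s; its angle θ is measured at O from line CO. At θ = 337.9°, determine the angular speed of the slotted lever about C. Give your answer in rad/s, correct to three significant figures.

ω = 7.43 rad/s
Crank pin A relative to C: A = (d + r cosθ, r sinθ); lever angle φ = atan2(r sinθ, d + r cosθ).
Differentiating tanφ: φ̇ = rω(d cosθ + r)/(d² + r² + 2dr cosθ).
d² + r² + 2dr cosθ = |CA|² = 0.133246 m²;  d cosθ + r = +0.35077 m.
|ω_lever| = |0.102·7.43·+0.35077| / 0.133246 = 1.9951 rad/s.

2.00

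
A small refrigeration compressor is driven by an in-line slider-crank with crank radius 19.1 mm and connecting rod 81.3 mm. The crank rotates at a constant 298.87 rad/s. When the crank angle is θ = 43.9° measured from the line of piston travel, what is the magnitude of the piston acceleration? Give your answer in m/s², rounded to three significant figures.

1250

ω = 298.9 rad/s
x(θ) = r cosθ + √(L² − r² sin²θ); with ω constant, a = ω²·d²x/dθ².
d²x/dθ² = −r cosθ − r²(cos2θ)/√u − r⁴ sin²2θ/(4u^{3/2}),  u = L² − r² sin²θ = 0.00643429 m².
Substituting r = 0.0191 m, L = 0.0813 m, θ = 43.9°: d²x/dθ² = -0.014001 m.
a = ω²·d²x/dθ² = (298.9)²·(-0.014001) = -1250.7 m/s²;  |a| = 1250.7 m/s².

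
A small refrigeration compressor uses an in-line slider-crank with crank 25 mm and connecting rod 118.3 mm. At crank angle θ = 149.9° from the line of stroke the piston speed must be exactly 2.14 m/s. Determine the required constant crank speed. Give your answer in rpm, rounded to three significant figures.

For an in-line slider-crank, |v_piston| = rω|sinθ|·[1 + r cosθ/√(L² − r² sin²θ)].
With r = 0.025 m, L = 0.1183 m, θ = 149.9°: the bracketed kinematic factor |dx/dθ| = 0.010233 m.
ω = v/|dx/dθ| = 2.14/0.010233 = 209.14 rad/s.
N = 60ω/(2π) = 1997.1 rpm.

2000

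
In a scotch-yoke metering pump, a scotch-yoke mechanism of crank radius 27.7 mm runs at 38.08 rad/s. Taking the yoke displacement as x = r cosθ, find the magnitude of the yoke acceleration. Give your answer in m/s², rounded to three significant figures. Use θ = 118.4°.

ω = 38.08 rad/s
x = r cosθ ⇒ ẍ = −rω² cosθ (ω constant).
|a| = rω²|cosθ| = 0.0277·(38.08)²·|cos 118.4°| = 19.105 m/s².

19.1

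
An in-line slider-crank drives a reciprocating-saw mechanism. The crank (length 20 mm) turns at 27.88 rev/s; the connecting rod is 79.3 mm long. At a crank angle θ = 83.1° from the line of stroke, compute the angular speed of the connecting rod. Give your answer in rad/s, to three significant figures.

5.48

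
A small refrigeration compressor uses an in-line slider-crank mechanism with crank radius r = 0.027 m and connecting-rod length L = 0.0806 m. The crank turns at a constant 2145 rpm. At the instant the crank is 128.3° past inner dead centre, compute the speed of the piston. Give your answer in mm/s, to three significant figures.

ω = 2π·2145/60 = 224.6 rad/s
For an in-line slider-crank, x = r cosθ + √(L² − r² sin²θ), so v = −rω sinθ·[1 + r cosθ/√(L² − r² sin²θ)].
With r = 0.027 m, L = 0.0806 m, θ = 128.3°: √(L² − r² sin²θ) = 0.077765 m.
v = −0.027·224.6·0.78478·[1 + 0.027·-0.61978/0.077765] = -3.7354 m/s.
|v| = 3.7354 m/s = 3735.4 mm/s.

3740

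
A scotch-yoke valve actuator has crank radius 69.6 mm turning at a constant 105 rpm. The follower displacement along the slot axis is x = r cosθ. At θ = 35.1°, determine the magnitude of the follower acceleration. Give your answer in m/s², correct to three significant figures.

ω = 11 rad/s (from 105 rpm).
x = r cosθ ⇒ ẍ = −rω² cosθ (ω constant).
|a| = rω²|cosθ| = 0.0696·(11)²·|cos 35.1°| = 6.8846 m/s².

6.88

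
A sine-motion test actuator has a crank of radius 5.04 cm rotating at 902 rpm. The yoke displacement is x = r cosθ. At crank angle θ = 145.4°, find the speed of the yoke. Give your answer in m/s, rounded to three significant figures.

2.70

ω = 94.46 rad/s (from 902 rpm).
x = r cosθ ⇒ ẋ = −rω sinθ.
|v| = rω|sinθ| = 0.0504·94.46·|sin 145.4°| = 2.7033 m/s.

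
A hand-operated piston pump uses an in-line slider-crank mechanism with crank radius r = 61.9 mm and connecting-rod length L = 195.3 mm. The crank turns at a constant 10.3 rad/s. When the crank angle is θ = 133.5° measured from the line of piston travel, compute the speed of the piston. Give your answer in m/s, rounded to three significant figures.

0.359

ω = 10.3 rad/s
For an in-line slider-crank, x = r cosθ + √(L² − r² sin²θ), so v = −rω sinθ·[1 + r cosθ/√(L² − r² sin²θ)].
With r = 0.0619 m, L = 0.1953 m, θ = 133.5°: √(L² − r² sin²θ) = 0.19007 m.
v = −0.0619·10.3·0.72537·[1 + 0.0619·-0.68835/0.19007] = -0.3588 m/s.
|v| = 0.3588 m/s.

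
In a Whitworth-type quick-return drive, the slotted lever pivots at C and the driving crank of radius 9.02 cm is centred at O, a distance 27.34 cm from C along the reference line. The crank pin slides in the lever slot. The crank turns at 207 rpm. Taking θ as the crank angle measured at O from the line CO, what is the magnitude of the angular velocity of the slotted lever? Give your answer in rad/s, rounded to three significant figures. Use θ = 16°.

ω = 21.68 rad/s (from 207 rpm).
Crank pin A relative to C: A = (d + r cosθ, r sinθ); lever angle φ = atan2(r sinθ, d + r cosθ).
Differentiating tanφ: φ̇ = rω(d cosθ + r)/(d² + r² + 2dr cosθ).
d² + r² + 2dr cosθ = |CA|² = 0.130294 m²;  d cosθ + r = +0.35301 m.
|ω_lever| = |0.0902·21.68·+0.35301| / 0.130294 = 5.2974 rad/s.

5.30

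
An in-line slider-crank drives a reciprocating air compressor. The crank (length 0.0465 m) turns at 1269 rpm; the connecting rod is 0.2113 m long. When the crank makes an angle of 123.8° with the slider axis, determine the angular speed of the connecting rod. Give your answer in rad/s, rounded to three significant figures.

16.5

ω = 132.9 rad/s (converted from 1269 rpm).
The rod makes angle φ with the slider axis where L sinφ = r sinθ; differentiating, L cosφ·φ̇ = r ω cosθ.
L cosφ = √(L² − r² sin²θ) = 0.20774 m.
|ω_rod| = r ω |cosθ| / √(L² − r² sin²θ) = 0.0465·132.9·0.55630/0.20774 = 16.548 rad/s.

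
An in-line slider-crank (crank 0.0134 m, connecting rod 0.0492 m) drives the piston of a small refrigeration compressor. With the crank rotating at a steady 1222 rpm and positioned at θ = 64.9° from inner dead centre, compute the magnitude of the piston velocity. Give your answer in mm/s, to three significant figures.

1740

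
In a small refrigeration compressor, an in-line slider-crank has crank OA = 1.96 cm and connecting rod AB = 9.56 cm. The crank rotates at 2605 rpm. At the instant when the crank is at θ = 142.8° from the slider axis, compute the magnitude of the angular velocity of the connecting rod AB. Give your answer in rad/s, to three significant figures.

ω = 272.8 rad/s (converted from 2605 rpm).
The rod makes angle φ with the slider axis where L sinφ = r sinθ; differentiating, L cosφ·φ̇ = r ω cosθ.
L cosφ = √(L² − r² sin²θ) = 0.094863 m.
|ω_rod| = r ω |cosθ| / √(L² − r² sin²θ) = 0.0196·272.8·0.79653/0.094863 = 44.895 rad/s.

44.9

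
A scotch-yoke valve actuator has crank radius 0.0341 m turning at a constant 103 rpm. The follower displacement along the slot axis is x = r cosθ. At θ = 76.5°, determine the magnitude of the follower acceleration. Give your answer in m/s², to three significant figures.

ω = 10.79 rad/s (from 103 rpm).
x = r cosθ ⇒ ẍ = −rω² cosθ (ω constant).
|a| = rω²|cosθ| = 0.0341·(10.79)²·|cos 76.5°| = 0.92613 m/s².

0.926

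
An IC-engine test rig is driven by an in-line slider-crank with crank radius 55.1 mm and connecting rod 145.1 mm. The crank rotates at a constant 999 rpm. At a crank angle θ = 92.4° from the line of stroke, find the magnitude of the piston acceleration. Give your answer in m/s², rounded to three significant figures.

272

ω = 2π·999/60 = 104.6 rad/s
x(θ) = r cosθ + √(L² − r² sin²θ); with ω constant, a = ω²·d²x/dθ².
d²x/dθ² = −r cosθ − r²(cos2θ)/√u − r⁴ sin²2θ/(4u^{3/2}),  u = L² − r² sin²θ = 0.0180233 m².
Substituting r = 0.0551 m, L = 0.1451 m, θ = 92.4°: d²x/dθ² = +0.024836 m.
a = ω²·d²x/dθ² = (104.6)²·(+0.024836) = +271.81 m/s²;  |a| = 271.81 m/s².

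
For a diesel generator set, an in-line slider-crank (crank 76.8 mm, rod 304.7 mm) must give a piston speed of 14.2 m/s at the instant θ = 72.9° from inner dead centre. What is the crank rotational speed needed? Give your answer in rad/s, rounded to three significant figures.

180

For an in-line slider-crank, |v_piston| = rω|sinθ|·[1 + r cosθ/√(L² − r² sin²θ)].
With r = 0.0768 m, L = 0.3047 m, θ = 72.9°: the bracketed kinematic factor |dx/dθ| = 0.07901 m.
ω = v/|dx/dθ| = 14.2/0.07901 = 179.72 rad/s.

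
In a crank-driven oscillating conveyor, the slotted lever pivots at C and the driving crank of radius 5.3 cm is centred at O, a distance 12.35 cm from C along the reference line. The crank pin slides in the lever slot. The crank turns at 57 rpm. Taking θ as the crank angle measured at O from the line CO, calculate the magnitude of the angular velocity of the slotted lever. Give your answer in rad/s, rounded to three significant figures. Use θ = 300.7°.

ω = 5.969 rad/s (from 57 rpm).
Crank pin A relative to C: A = (d + r cosθ, r sinθ); lever angle φ = atan2(r sinθ, d + r cosθ).
Differentiating tanφ: φ̇ = rω(d cosθ + r)/(d² + r² + 2dr cosθ).
d² + r² + 2dr cosθ = |CA|² = 0.0247448 m²;  d cosθ + r = +0.11605 m.
|ω_lever| = |0.053·5.969·+0.11605| / 0.0247448 = 1.4837 rad/s.

1.48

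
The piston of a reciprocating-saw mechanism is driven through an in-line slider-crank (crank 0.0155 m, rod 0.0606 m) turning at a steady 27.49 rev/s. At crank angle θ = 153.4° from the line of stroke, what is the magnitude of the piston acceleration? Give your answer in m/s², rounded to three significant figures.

ω = 2π·27.5 = 172.7 rad/s
x(θ) = r cosθ + √(L² − r² sin²θ); with ω constant, a = ω²·d²x/dθ².
d²x/dθ² = −r cosθ − r²(cos2θ)/√u − r⁴ sin²2θ/(4u^{3/2}),  u = L² − r² sin²θ = 0.00362419 m².
Substituting r = 0.0155 m, L = 0.0606 m, θ = 153.4°: d²x/dθ² = +0.011426 m.
a = ω²·d²x/dθ² = (172.7)²·(+0.011426) = +340.89 m/s²;  |a| = 340.89 m/s².

341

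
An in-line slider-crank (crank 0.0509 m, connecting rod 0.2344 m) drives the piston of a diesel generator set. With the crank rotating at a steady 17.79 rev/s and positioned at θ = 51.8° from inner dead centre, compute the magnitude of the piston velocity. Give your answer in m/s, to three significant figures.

5.08

ω = 2π·17.8 = 111.8 rad/s
For an in-line slider-crank, x = r cosθ + √(L² − r² sin²θ), so v = −rω sinθ·[1 + r cosθ/√(L² − r² sin²θ)].
With r = 0.0509 m, L = 0.2344 m, θ = 51.8°: √(L² − r² sin²θ) = 0.23096 m.
v = −0.0509·111.8·0.78586·[1 + 0.0509·0.61841/0.23096] = -5.0805 m/s.
|v| = 5.0805 m/s.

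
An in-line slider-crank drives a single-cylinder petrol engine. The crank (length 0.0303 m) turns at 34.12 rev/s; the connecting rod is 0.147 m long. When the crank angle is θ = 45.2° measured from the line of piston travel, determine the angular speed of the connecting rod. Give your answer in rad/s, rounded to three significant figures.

ω = 214.4 rad/s (converted from 34.12 rev/s).
The rod makes angle φ with the slider axis where L sinφ = r sinθ; differentiating, L cosφ·φ̇ = r ω cosθ.
L cosφ = √(L² − r² sin²θ) = 0.14542 m.
|ω_rod| = r ω |cosθ| / √(L² − r² sin²θ) = 0.0303·214.4·0.70463/0.14542 = 31.476 rad/s.

31.5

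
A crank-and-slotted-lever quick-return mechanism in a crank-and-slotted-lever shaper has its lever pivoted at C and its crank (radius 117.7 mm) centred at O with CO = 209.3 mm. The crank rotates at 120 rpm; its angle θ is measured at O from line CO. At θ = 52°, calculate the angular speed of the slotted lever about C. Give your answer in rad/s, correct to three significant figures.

ω = 12.57 rad/s (from 120 rpm).
Crank pin A relative to C: A = (d + r cosθ, r sinθ); lever angle φ = atan2(r sinθ, d + r cosθ).
Differentiating tanφ: φ̇ = rω(d cosθ + r)/(d² + r² + 2dr cosθ).
d² + r² + 2dr cosθ = |CA|² = 0.0879929 m²;  d cosθ + r = +0.24656 m.
|ω_lever| = |0.1177·12.57·+0.24656| / 0.0879929 = 4.1444 rad/s.

4.14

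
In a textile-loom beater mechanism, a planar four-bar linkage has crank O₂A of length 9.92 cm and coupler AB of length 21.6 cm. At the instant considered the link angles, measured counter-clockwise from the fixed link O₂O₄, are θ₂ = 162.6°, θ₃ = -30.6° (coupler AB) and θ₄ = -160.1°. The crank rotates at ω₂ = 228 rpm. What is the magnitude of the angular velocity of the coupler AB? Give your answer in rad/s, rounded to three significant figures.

ω₂ = 23.88 rad/s (from 228 rpm).
Differentiating the loop-closure r₂e^{iθ₂}+r₃e^{iθ₃}=r₁+r₄e^{iθ₄} gives r₂ω₂e^{iθ₂}+r₃ω₃e^{iθ₃}=r₄ω₄e^{iθ₄}.
Eliminating the other unknown: ω₃ = r₂ω₂ sin(θ₄−θ₂) / [r₃ sin(θ₃−θ₄)].
Numerator sine = +0.60599; denominator sine = +0.77162.
Result = 0.0992·23.88·(+0.60599) / (0.216·(+0.77162)) = +8.6115 rad/s; magnitude 8.6115 rad/s.

8.61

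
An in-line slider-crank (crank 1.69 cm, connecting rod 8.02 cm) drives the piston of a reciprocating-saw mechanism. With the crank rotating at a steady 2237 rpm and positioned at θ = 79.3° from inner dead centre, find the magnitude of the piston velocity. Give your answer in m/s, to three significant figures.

ω = 2π·2237/60 = 234.3 rad/s
For an in-line slider-crank, x = r cosθ + √(L² − r² sin²θ), so v = −rω sinθ·[1 + r cosθ/√(L² − r² sin²θ)].
With r = 0.0169 m, L = 0.0802 m, θ = 79.3°: √(L² − r² sin²θ) = 0.078462 m.
v = −0.0169·234.3·0.98261·[1 + 0.0169·0.18567/0.078462] = -4.0457 m/s.
|v| = 4.0457 m/s.

4.05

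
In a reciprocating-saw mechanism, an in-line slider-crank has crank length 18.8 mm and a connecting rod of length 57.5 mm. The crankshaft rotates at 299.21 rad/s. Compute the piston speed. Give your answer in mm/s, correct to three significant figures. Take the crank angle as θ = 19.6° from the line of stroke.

2470

ω = 299.2 rad/s
For an in-line slider-crank, x = r cosθ + √(L² − r² sin²θ), so v = −rω sinθ·[1 + r cosθ/√(L² − r² sin²θ)].
With r = 0.0188 m, L = 0.0575 m, θ = 19.6°: √(L² − r² sin²θ) = 0.057153 m.
v = −0.0188·299.2·0.33545·[1 + 0.0188·0.94206/0.057153] = -2.4717 m/s.
|v| = 2.4717 m/s = 2471.7 mm/s.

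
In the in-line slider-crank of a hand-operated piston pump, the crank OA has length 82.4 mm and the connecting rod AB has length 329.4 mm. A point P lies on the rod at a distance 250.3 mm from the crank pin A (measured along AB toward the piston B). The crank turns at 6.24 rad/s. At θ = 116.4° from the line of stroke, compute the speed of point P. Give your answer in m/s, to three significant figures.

0.424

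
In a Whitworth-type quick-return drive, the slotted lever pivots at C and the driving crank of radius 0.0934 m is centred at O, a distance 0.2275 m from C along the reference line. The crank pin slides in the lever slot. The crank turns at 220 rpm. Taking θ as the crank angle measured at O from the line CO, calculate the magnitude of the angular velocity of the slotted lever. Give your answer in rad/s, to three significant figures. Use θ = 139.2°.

ω = 23.04 rad/s (from 220 rpm).
Crank pin A relative to C: A = (d + r cosθ, r sinθ); lever angle φ = atan2(r sinθ, d + r cosθ).
Differentiating tanφ: φ̇ = rω(d cosθ + r)/(d² + r² + 2dr cosθ).
d² + r² + 2dr cosθ = |CA|² = 0.0283098 m²;  d cosθ + r = -0.078816 m.
|ω_lever| = |0.0934·23.04·-0.078816| / 0.0283098 = 5.9907 rad/s.

5.99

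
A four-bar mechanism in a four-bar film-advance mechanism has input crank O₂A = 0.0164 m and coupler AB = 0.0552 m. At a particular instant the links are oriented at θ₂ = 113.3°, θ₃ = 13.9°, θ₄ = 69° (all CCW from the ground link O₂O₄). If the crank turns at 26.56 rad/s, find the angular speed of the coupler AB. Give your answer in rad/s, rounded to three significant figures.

ω₂ = 26.56 rad/s
Differentiating the loop-closure r₂e^{iθ₂}+r₃e^{iθ₃}=r₁+r₄e^{iθ₄} gives r₂ω₂e^{iθ₂}+r₃ω₃e^{iθ₃}=r₄ω₄e^{iθ₄}.
Eliminating the other unknown: ω₃ = r₂ω₂ sin(θ₄−θ₂) / [r₃ sin(θ₃−θ₄)].
Numerator sine = -0.69842; denominator sine = -0.82015.
Result = 0.0164·26.56·(-0.69842) / (0.0552·(-0.82015)) = +6.7197 rad/s; magnitude 6.7197 rad/s.

6.72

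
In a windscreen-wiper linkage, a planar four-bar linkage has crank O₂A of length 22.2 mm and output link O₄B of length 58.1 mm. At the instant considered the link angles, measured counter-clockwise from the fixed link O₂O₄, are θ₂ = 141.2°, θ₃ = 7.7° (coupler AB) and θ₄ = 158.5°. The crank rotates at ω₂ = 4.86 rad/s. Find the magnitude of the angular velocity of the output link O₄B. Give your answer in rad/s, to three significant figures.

ω₂ = 4.86 rad/s
Differentiating the loop-closure r₂e^{iθ₂}+r₃e^{iθ₃}=r₁+r₄e^{iθ₄} gives r₂ω₂e^{iθ₂}+r₃ω₃e^{iθ₃}=r₄ω₄e^{iθ₄}.
Eliminating the other unknown: ω₄ = r₂ω₂ sin(θ₂−θ₃) / [r₄ sin(θ₄−θ₃)].
Numerator sine = +0.72537; denominator sine = +0.48786.
Result = 0.0222·4.86·(+0.72537) / (0.0581·(+0.48786)) = +2.7611 rad/s; magnitude 2.7611 rad/s.

2.76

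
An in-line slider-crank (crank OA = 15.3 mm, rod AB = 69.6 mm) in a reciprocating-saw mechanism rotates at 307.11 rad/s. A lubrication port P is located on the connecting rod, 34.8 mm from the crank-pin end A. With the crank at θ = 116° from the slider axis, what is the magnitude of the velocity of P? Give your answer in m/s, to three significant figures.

ω = 307.1 rad/s.  Crank-pin speed |V_A| = rω = 4.6988 m/s, perpendicular to OA.
Rod angle: sinφ = −(r/L) sinθ ⇒ φ = -11.395°; ω_rod = −rω cosθ/√(L²−r²sin²θ) = +30.19 rad/s.
V_P = V_A + ω_rod × AP, with AP = 0.0348 m along the rod.
Components: V_Px = −rω sinθ − a·ω_rod·sinφ = -4.0157 m/s;  V_Py = rω cosθ + a·ω_rod·cosφ = -1.0299 m/s.
|V_P| = √(V_Px² + V_Py²) = 4.1456 m/s.

4.15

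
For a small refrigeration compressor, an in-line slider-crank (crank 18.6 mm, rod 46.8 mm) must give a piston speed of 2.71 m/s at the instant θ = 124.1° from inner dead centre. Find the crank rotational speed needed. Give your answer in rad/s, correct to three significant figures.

For an in-line slider-crank, |v_piston| = rω|sinθ|·[1 + r cosθ/√(L² − r² sin²θ)].
With r = 0.0186 m, L = 0.0468 m, θ = 124.1°: the bracketed kinematic factor |dx/dθ| = 0.011768 m.
ω = v/|dx/dθ| = 2.71/0.011768 = 230.29 rad/s.

230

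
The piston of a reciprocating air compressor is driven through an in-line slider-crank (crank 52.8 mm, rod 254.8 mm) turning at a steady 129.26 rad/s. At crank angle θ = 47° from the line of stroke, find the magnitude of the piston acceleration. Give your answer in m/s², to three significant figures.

ω = 129.3 rad/s
x(θ) = r cosθ + √(L² − r² sin²θ); with ω constant, a = ω²·d²x/dθ².
d²x/dθ² = −r cosθ − r²(cos2θ)/√u − r⁴ sin²2θ/(4u^{3/2}),  u = L² − r² sin²θ = 0.0634319 m².
Substituting r = 0.0528 m, L = 0.2548 m, θ = 47°: d²x/dθ² = -0.035358 m.
a = ω²·d²x/dθ² = (129.3)²·(-0.035358) = -590.77 m/s²;  |a| = 590.77 m/s².

591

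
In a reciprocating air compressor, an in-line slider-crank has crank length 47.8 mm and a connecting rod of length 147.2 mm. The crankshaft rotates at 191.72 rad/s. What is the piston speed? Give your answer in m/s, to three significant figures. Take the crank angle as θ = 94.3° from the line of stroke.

8.90

ω = 191.7 rad/s
For an in-line slider-crank, x = r cosθ + √(L² − r² sin²θ), so v = −rω sinθ·[1 + r cosθ/√(L² − r² sin²θ)].
With r = 0.0478 m, L = 0.1472 m, θ = 94.3°: √(L² − r² sin²θ) = 0.13927 m.
v = −0.0478·191.7·0.99719·[1 + 0.0478·-0.07498/0.13927] = -8.9032 m/s.
|v| = 8.9032 m/s.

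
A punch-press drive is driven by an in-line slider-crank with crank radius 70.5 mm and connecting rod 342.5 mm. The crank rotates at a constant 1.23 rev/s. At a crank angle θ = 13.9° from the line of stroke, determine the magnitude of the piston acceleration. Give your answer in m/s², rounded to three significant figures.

4.86

ω = 2π·1.23 = 7.728 rad/s
x(θ) = r cosθ + √(L² − r² sin²θ); with ω constant, a = ω²·d²x/dθ².
d²x/dθ² = −r cosθ − r²(cos2θ)/√u − r⁴ sin²2θ/(4u^{3/2}),  u = L² − r² sin²θ = 0.117019 m².
Substituting r = 0.0705 m, L = 0.3425 m, θ = 13.9°: d²x/dθ² = -0.081322 m.
a = ω²·d²x/dθ² = (7.728)²·(-0.081322) = -4.8571 m/s²;  |a| = 4.8571 m/s².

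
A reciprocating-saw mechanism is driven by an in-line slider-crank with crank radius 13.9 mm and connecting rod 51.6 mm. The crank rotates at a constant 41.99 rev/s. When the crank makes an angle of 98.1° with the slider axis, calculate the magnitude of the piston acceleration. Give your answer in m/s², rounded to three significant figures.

ω = 2π·42 = 263.8 rad/s
x(θ) = r cosθ + √(L² − r² sin²θ); with ω constant, a = ω²·d²x/dθ².
d²x/dθ² = −r cosθ − r²(cos2θ)/√u − r⁴ sin²2θ/(4u^{3/2}),  u = L² − r² sin²θ = 0.00247319 m².
Substituting r = 0.0139 m, L = 0.0516 m, θ = 98.1°: d²x/dθ² = +0.0056834 m.
a = ω²·d²x/dθ² = (263.8)²·(+0.0056834) = +395.61 m/s²;  |a| = 395.61 m/s².

396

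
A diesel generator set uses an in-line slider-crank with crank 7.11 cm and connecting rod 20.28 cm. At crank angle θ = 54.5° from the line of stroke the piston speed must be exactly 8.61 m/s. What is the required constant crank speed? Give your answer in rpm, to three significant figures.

1170

For an in-line slider-crank, |v_piston| = rω|sinθ|·[1 + r cosθ/√(L² − r² sin²θ)].
With r = 0.0711 m, L = 0.2028 m, θ = 54.5°: the bracketed kinematic factor |dx/dθ| = 0.07018 m.
ω = v/|dx/dθ| = 8.61/0.07018 = 122.69 rad/s.
N = 60ω/(2π) = 1171.6 rpm.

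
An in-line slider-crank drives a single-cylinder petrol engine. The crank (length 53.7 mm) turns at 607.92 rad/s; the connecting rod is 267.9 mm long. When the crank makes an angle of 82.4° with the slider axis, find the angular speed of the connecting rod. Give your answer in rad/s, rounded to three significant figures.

16.4

ω = 607.9 rad/s
The rod makes angle φ with the slider axis where L sinφ = r sinθ; differentiating, L cosφ·φ̇ = r ω cosθ.
L cosφ = √(L² − r² sin²θ) = 0.26256 m.
|ω_rod| = r ω |cosθ| / √(L² − r² sin²θ) = 0.0537·607.9·0.13226/0.26256 = 16.444 rad/s.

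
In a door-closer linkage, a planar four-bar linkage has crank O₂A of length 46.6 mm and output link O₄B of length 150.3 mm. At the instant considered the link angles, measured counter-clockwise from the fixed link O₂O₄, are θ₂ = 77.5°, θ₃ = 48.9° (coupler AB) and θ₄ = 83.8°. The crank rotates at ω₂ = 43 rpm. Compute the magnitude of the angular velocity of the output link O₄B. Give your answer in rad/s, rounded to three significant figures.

ω₂ = 4.503 rad/s (from 43 rpm).
Differentiating the loop-closure r₂e^{iθ₂}+r₃e^{iθ₃}=r₁+r₄e^{iθ₄} gives r₂ω₂e^{iθ₂}+r₃ω₃e^{iθ₃}=r₄ω₄e^{iθ₄}.
Eliminating the other unknown: ω₄ = r₂ω₂ sin(θ₂−θ₃) / [r₄ sin(θ₄−θ₃)].
Numerator sine = +0.47869; denominator sine = +0.57215.
Result = 0.0466·4.503·(+0.47869) / (0.1503·(+0.57215)) = +1.1681 rad/s; magnitude 1.1681 rad/s.

1.17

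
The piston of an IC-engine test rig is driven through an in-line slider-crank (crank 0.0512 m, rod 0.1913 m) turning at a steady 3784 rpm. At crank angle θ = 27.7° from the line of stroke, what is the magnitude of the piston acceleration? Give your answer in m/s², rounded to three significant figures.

ω = 2π·3784/60 = 396.3 rad/s
x(θ) = r cosθ + √(L² − r² sin²θ); with ω constant, a = ω²·d²x/dθ².
d²x/dθ² = −r cosθ − r²(cos2θ)/√u − r⁴ sin²2θ/(4u^{3/2}),  u = L² − r² sin²θ = 0.0360293 m².
Substituting r = 0.0512 m, L = 0.1913 m, θ = 27.7°: d²x/dθ² = -0.053345 m.
a = ω²·d²x/dθ² = (396.3)²·(-0.053345) = -8376.3 m/s²;  |a| = 8376.3 m/s².

8380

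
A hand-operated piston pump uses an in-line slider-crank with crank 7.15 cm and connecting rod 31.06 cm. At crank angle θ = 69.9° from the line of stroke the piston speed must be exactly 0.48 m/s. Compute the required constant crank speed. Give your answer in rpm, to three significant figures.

For an in-line slider-crank, |v_piston| = rω|sinθ|·[1 + r cosθ/√(L² − r² sin²θ)].
With r = 0.0715 m, L = 0.3106 m, θ = 69.9°: the bracketed kinematic factor |dx/dθ| = 0.072586 m.
ω = v/|dx/dθ| = 0.48/0.072586 = 6.6129 rad/s.
N = 60ω/(2π) = 63.148 rpm.

63.1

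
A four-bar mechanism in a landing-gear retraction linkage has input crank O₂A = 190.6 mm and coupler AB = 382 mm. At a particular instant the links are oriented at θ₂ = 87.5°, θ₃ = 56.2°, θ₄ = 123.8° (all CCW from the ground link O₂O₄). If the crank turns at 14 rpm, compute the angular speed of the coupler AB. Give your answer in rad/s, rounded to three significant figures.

0.468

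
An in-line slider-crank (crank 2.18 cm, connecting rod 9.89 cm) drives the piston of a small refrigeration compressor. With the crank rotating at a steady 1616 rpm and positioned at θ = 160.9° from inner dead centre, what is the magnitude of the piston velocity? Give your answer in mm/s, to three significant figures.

955

ω = 2π·1616/60 = 169.2 rad/s
For an in-line slider-crank, x = r cosθ + √(L² − r² sin²θ), so v = −rω sinθ·[1 + r cosθ/√(L² − r² sin²θ)].
With r = 0.0218 m, L = 0.0989 m, θ = 160.9°: √(L² − r² sin²θ) = 0.098642 m.
v = −0.0218·169.2·0.32722·[1 + 0.0218·-0.94495/0.098642] = -0.95506 m/s.
|v| = 0.95506 m/s = 955.06 mm/s.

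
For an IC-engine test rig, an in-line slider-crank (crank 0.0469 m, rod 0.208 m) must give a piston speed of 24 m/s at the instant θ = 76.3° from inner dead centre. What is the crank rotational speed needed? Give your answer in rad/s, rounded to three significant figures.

499

For an in-line slider-crank, |v_piston| = rω|sinθ|·[1 + r cosθ/√(L² − r² sin²θ)].
With r = 0.0469 m, L = 0.208 m, θ = 76.3°: the bracketed kinematic factor |dx/dθ| = 0.04806 m.
ω = v/|dx/dθ| = 24/0.04806 = 499.38 rad/s.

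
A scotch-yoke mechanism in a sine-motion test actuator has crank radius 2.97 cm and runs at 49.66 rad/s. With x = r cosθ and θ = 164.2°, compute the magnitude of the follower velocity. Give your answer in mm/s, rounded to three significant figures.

ω = 49.66 rad/s
x = r cosθ ⇒ ẋ = −rω sinθ.
|v| = rω|sinθ| = 0.0297·49.66·|sin 164.2°| = 0.40159 m/s = 401.59 mm/s.

402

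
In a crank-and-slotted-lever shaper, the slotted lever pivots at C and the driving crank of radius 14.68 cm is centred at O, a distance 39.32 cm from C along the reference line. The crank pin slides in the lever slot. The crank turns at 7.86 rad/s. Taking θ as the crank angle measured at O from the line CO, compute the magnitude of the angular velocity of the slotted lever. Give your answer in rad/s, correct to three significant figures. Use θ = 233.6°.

0.927

ω = 7.86 rad/s
Crank pin A relative to C: A = (d + r cosθ, r sinθ); lever angle φ = atan2(r sinθ, d + r cosθ).
Differentiating tanφ: φ̇ = rω(d cosθ + r)/(d² + r² + 2dr cosθ).
d² + r² + 2dr cosθ = |CA|² = 0.10765 m²;  d cosθ + r = -0.086532 m.
|ω_lever| = |0.1468·7.86·-0.086532| / 0.10765 = 0.9275 rad/s.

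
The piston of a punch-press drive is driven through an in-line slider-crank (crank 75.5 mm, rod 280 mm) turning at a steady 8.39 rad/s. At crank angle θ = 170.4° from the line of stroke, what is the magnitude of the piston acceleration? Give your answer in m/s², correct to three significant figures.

3.88

ω = 8.39 rad/s
x(θ) = r cosθ + √(L² − r² sin²θ); with ω constant, a = ω²·d²x/dθ².
d²x/dθ² = −r cosθ − r²(cos2θ)/√u − r⁴ sin²2θ/(4u^{3/2}),  u = L² − r² sin²θ = 0.0782415 m².
Substituting r = 0.0755 m, L = 0.28 m, θ = 170.4°: d²x/dθ² = +0.055157 m.
a = ω²·d²x/dθ² = (8.39)²·(+0.055157) = +3.8826 m/s²;  |a| = 3.8826 m/s².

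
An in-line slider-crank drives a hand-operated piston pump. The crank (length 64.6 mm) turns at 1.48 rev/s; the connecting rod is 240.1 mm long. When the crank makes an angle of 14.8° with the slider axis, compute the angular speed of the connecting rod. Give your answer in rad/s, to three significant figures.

ω = 9.299 rad/s (converted from 1.48 rev/s).
The rod makes angle φ with the slider axis where L sinφ = r sinθ; differentiating, L cosφ·φ̇ = r ω cosθ.
L cosφ = √(L² − r² sin²θ) = 0.23953 m.
|ω_rod| = r ω |cosθ| / √(L² − r² sin²θ) = 0.0646·9.299·0.96682/0.23953 = 2.4247 rad/s.

2.42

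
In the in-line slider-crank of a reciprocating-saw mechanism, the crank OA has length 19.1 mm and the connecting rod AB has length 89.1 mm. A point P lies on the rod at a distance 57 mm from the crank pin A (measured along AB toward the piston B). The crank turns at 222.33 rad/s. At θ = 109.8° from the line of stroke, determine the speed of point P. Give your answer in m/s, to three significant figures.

ω = 222.3 rad/s.  Crank-pin speed |V_A| = rω = 4.2465 m/s, perpendicular to OA.
Rod angle: sinφ = −(r/L) sinθ ⇒ φ = -11.636°; ω_rod = −rω cosθ/√(L²−r²sin²θ) = +16.483 rad/s.
V_P = V_A + ω_rod × AP, with AP = 0.057 m along the rod.
Components: V_Px = −rω sinθ − a·ω_rod·sinφ = -3.806 m/s;  V_Py = rω cosθ + a·ω_rod·cosφ = -0.51823 m/s.
|V_P| = √(V_Px² + V_Py²) = 3.8411 m/s.

3.84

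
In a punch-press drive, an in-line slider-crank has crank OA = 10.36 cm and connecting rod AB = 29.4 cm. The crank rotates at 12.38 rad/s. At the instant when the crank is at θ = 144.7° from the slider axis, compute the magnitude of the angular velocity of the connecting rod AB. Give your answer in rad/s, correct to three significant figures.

ω = 12.38 rad/s
The rod makes angle φ with the slider axis where L sinφ = r sinθ; differentiating, L cosφ·φ̇ = r ω cosθ.
L cosφ = √(L² − r² sin²θ) = 0.28784 m.
|ω_rod| = r ω |cosθ| / √(L² − r² sin²θ) = 0.1036·12.38·0.81614/0.28784 = 3.6366 rad/s.

3.64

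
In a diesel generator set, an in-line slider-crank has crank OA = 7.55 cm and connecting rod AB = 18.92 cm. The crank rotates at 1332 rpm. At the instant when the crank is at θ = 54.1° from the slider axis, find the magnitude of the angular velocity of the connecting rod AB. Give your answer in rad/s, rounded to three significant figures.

ω = 139.5 rad/s (converted from 1332 rpm).
The rod makes angle φ with the slider axis where L sinφ = r sinθ; differentiating, L cosφ·φ̇ = r ω cosθ.
L cosφ = √(L² − r² sin²θ) = 0.17904 m.
|ω_rod| = r ω |cosθ| / √(L² − r² sin²θ) = 0.0755·139.5·0.58637/0.17904 = 34.49 rad/s.

34.5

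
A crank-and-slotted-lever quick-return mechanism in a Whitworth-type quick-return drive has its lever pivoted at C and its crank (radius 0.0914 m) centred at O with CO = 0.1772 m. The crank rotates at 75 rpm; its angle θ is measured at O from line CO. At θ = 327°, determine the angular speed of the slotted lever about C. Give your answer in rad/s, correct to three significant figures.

2.57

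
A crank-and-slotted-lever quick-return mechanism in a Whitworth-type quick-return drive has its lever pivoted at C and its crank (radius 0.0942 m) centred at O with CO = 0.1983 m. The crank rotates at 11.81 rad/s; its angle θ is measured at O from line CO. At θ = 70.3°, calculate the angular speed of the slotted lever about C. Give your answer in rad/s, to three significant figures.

2.95

ω = 11.81 rad/s
Crank pin A relative to C: A = (d + r cosθ, r sinθ); lever angle φ = atan2(r sinθ, d + r cosθ).
Differentiating tanφ: φ̇ = rω(d cosθ + r)/(d² + r² + 2dr cosθ).
d² + r² + 2dr cosθ = |CA|² = 0.0607903 m²;  d cosθ + r = +0.16105 m.
|ω_lever| = |0.0942·11.81·+0.16105| / 0.0607903 = 2.9472 rad/s.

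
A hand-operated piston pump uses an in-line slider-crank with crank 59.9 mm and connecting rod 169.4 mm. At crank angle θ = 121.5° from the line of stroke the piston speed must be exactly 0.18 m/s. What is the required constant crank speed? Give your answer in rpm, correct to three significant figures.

41.7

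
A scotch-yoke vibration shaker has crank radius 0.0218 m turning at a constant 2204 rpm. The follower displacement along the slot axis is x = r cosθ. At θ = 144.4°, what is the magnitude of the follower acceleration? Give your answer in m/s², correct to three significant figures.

944

ω = 230.8 rad/s (from 2204 rpm).
x = r cosθ ⇒ ẍ = −rω² cosθ (ω constant).
|a| = rω²|cosθ| = 0.0218·(230.8)²·|cos 144.4°| = 944.24 m/s².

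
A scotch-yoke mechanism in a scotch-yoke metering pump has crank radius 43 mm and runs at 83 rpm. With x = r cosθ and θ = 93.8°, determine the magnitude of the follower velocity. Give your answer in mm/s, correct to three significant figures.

ω = 8.692 rad/s (from 83 rpm).
x = r cosθ ⇒ ẋ = −rω sinθ.
|v| = rω|sinθ| = 0.043·8.692·|sin 93.8°| = 0.37292 m/s = 372.92 mm/s.

373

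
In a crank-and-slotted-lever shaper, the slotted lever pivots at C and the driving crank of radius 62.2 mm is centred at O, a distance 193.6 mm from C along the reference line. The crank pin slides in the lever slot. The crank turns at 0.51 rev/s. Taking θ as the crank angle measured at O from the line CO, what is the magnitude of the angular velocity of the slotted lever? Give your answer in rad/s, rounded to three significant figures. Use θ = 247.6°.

0.0717

ω = 3.204 rad/s (from 0.51 rev/s).
Crank pin A relative to C: A = (d + r cosθ, r sinθ); lever angle φ = atan2(r sinθ, d + r cosθ).
Differentiating tanφ: φ̇ = rω(d cosθ + r)/(d² + r² + 2dr cosθ).
d² + r² + 2dr cosθ = |CA|² = 0.0321722 m²;  d cosθ + r = -0.011575 m.
|ω_lever| = |0.0622·3.204·-0.011575| / 0.0321722 = 0.071712 rad/s.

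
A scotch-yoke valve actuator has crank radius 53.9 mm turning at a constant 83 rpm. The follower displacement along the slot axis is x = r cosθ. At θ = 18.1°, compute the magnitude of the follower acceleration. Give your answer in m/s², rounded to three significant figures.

ω = 8.692 rad/s (from 83 rpm).
x = r cosθ ⇒ ẍ = −rω² cosθ (ω constant).
|a| = rω²|cosθ| = 0.0539·(8.692)²·|cos 18.1°| = 3.8705 m/s².

3.87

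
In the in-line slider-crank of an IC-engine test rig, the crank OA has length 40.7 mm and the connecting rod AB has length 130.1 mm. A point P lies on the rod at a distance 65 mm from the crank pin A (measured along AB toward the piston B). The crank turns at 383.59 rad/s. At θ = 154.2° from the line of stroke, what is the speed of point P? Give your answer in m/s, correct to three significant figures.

9.14

ω = 383.6 rad/s.  Crank-pin speed |V_A| = rω = 15.612 m/s, perpendicular to OA.
Rod angle: sinφ = −(r/L) sinθ ⇒ φ = -7.825°; ω_rod = −rω cosθ/√(L²−r²sin²θ) = +109.05 rad/s.
V_P = V_A + ω_rod × AP, with AP = 0.065 m along the rod.
Components: V_Px = −rω sinθ − a·ω_rod·sinφ = -5.8297 m/s;  V_Py = rω cosθ + a·ω_rod·cosφ = -7.0333 m/s.
|V_P| = √(V_Px² + V_Py²) = 9.1353 m/s.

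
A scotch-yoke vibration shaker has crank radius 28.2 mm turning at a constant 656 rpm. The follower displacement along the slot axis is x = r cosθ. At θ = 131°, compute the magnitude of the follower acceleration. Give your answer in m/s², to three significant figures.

87.3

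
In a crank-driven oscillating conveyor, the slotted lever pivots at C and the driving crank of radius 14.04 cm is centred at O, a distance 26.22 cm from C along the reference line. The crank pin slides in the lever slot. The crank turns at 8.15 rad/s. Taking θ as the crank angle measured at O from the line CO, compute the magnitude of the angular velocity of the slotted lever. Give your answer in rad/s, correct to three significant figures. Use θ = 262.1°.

1.52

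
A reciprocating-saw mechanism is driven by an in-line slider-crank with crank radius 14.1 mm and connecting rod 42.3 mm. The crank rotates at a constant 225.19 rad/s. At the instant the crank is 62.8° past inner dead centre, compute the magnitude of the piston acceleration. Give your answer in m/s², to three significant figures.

187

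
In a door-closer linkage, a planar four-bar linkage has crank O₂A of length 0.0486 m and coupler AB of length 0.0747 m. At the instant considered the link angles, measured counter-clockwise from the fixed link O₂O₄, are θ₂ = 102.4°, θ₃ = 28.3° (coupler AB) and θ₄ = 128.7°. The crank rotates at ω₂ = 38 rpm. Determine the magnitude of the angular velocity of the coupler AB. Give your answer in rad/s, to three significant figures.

ω₂ = 3.979 rad/s (from 38 rpm).
Differentiating the loop-closure r₂e^{iθ₂}+r₃e^{iθ₃}=r₁+r₄e^{iθ₄} gives r₂ω₂e^{iθ₂}+r₃ω₃e^{iθ₃}=r₄ω₄e^{iθ₄}.
Eliminating the other unknown: ω₃ = r₂ω₂ sin(θ₄−θ₂) / [r₃ sin(θ₃−θ₄)].
Numerator sine = +0.44307; denominator sine = -0.98357.
Result = 0.0486·3.979·(+0.44307) / (0.0747·(-0.98357)) = -1.1663 rad/s; magnitude 1.1663 rad/s.

1.17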